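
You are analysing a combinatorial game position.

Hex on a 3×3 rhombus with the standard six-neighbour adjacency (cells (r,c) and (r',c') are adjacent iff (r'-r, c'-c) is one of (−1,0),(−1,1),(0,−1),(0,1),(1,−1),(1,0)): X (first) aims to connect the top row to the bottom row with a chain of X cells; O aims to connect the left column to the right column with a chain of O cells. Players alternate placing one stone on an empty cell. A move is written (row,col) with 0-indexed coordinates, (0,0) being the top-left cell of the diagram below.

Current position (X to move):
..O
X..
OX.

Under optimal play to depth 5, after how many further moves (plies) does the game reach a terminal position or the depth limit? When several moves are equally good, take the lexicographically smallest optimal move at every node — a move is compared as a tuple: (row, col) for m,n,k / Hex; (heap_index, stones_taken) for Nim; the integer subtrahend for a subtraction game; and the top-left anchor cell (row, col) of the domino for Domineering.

p1 X@[..O/X../OX.]: (0,0)[X.O/X../OX.]-1 (0,1)[.XO/X../OX.]-1 (1,1)[..O/XX./OX.]+1* (1,2)[..O/X.X/OX.]-1 (2,2)[..O/X../OXX]-1
p2 O@[..O/XX./OX.]: (0,0)[O.O/XX./OX.]-1* (0,1)[.OO/XX./OX.]-1 (1,2)[..O/XXO/OX.]-1 (2,2)[..O/XX./OXO]-1
p3 X@[O.O/XX./OX.]: (0,1)[OXO/XX./OX.]+1* (1,2)[O.O/XXX/OX.]-1 (2,2)[O.O/XX./OXX]-1
p4 O@[OXO/XX./OX.] terminal -1; root [..O/X../OX.] d5

PV length from [..O/X../OX.]: 3 plies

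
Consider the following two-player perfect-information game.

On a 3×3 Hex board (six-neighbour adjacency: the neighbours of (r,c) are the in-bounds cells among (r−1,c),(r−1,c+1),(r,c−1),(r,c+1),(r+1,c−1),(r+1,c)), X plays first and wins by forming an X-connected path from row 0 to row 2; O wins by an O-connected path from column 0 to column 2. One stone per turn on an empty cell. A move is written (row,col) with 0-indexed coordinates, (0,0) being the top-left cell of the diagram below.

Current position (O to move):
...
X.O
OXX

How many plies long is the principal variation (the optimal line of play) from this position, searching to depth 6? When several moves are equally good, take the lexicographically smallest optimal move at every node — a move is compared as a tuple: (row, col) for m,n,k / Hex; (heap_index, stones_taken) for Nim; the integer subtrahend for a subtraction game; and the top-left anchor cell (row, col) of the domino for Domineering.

p1 O@[.../X.O/OXX]: (0,0)[O../X.O/OXX]-1 (0,1)[.O./X.O/OXX]-1 (0,2)[..O/X.O/OXX]-1 (1,1)[.../XOO/OXX]+1*
p2 X@[.../XOO/OXX] terminal -1; root [.../X.O/OXX] d6

PV length from [.../X.O/OXX]: 1 ply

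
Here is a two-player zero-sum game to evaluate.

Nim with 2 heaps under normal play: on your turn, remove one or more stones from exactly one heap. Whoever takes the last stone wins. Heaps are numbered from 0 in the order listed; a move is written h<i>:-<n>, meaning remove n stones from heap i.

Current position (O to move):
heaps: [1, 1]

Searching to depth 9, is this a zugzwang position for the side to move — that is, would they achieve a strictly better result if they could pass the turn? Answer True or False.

[(1,1)] O move#1: h0:-1:-1/(0,1)*, h1:-1:-1/(1,0)
[(0,1)] X move#2: h1:-1:+1/(0,0)*
[(0,0)] end (terminal -1, O#3); searched (1,1) to 9
pass branch (X moves first from the same position):
  | [(1,1)] X move#1: h0:-1:-1/(0,1)*, h1:-1:-1/(1,0)
  | [(0,1)] O move#2: h1:-1:+1/(0,0)*
  | [(0,0)] end (terminal -1, X#3); searched (1,1) to 9
O moving scores -1; O passing scores +1

zugzwang((1,1), O) = True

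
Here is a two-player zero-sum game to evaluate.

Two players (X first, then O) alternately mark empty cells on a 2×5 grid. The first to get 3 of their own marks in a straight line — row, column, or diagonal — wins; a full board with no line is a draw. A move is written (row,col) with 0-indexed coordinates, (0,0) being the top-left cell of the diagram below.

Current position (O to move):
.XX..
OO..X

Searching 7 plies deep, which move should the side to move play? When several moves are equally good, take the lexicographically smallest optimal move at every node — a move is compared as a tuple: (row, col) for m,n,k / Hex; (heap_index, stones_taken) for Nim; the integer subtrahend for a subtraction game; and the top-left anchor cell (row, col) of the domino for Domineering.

p1 O@[.XX../OO..X]: (0,0)[OXX../OO..X]-1 (0,3)[.XXO./OO..X]-1 (0,4)[.XX.O/OO..X]-1 (1,2)[.XX../OOO.X]+1* (1,3)[.XX../OO.OX]-1
p2 X@[.XX../OOO.X] terminal -1; root [.XX../OO..X] d7

O's best at [.XX../OO..X]: (1,2)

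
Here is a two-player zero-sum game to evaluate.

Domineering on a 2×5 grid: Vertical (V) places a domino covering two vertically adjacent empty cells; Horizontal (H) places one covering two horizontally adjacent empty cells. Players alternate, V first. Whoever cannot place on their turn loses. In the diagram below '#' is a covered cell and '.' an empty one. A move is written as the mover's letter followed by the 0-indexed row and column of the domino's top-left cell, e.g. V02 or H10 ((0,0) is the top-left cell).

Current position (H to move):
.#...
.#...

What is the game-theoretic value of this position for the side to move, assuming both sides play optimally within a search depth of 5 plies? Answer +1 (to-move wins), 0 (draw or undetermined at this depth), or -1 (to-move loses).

p1 H@[.#.../.#...]: H02[.###./.#...]-1* H03[.#.##/.#...]-1 H12[.#.../.###.]-1 H13[.#.../.#.##]-1
p2 V@[.###./.#...]: V00[####./##...]-1 V04[.####/.#..#]+1*
p3 H@[.####/.#..#]: H12[.####/.####]-1*
p4 V@[.####/.####]: V00[#####/#####]+1*
p5 H@[#####/#####] terminal -1; root [.#.../.#...] d5

value(.#.../.#..., H) = -1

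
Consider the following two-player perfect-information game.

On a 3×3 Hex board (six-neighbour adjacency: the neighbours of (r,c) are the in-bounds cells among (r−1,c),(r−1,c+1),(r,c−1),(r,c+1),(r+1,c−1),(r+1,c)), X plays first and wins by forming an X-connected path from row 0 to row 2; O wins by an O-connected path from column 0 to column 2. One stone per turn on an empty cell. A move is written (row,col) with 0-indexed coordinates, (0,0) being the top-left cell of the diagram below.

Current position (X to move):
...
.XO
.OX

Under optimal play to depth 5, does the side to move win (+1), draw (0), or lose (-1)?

p1 X@[.../.XO/.OX]: (0,0)[X../.XO/.OX]-1 (0,1)[.X./.XO/.OX]-1 (0,2)[..X/.XO/.OX]-1 (1,0)[.../XXO/.OX]-1 (2,0)[.../.XO/XOX]+1*
p2 O@[.../.XO/XOX]: (0,0)[O../.XO/XOX]-1* (0,1)[.O./.XO/XOX]-1 (0,2)[..O/.XO/XOX]-1 (1,0)[.../OXO/XOX]-1
p3 X@[O../.XO/XOX]: (0,1)[OX./.XO/XOX]+1* (0,2)[O.X/.XO/XOX]+1 (1,0)[O../XXO/XOX]+1
p4 O@[OX./.XO/XOX] terminal -1; root [.../.XO/.OX] d5

value(.../.XO/.OX, X) = +1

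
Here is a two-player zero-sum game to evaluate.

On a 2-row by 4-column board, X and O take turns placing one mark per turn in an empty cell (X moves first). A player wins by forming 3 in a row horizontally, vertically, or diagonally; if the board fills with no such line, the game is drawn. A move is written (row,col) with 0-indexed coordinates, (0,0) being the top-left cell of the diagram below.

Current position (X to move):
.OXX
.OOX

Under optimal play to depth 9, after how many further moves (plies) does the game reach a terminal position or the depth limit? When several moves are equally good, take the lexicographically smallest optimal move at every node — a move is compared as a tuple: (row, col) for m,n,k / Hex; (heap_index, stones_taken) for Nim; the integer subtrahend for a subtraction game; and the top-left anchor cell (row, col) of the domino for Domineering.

[.OXX/.OOX] X move#1: (0,0):-1/XOXX/.OOX, (1,0):+0/.OXX/XOOX*
[.OXX/XOOX] O move#2: (0,0):+0/OOXX/XOOX*
[OOXX/XOOX] end (terminal +0, X#3); searched .OXX/.OOX to 9

PV length from [.OXX/.OOX]: 2 plies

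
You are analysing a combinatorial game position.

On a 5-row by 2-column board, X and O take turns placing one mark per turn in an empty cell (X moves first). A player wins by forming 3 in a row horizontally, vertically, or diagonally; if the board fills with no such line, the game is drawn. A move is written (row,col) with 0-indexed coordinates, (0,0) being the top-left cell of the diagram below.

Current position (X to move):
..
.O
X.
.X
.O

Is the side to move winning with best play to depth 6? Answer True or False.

p1 X@[../.O/X./.X/.O]: (0,0)[X./.O/X./.X/.O]+0 (0,1)[.X/.O/X./.X/.O]+0 (1,0)[../XO/X./.X/.O]+1* (2,1)[../.O/XX/.X/.O]+0 (3,0)[../.O/X./XX/.O]+1 (4,0)[../.O/X./.X/XO]+0
p2 O@[../XO/X./.X/.O]: (0,0)[O./XO/X./.X/.O]-1* (0,1)[.O/XO/X./.X/.O]-1 (2,1)[../XO/XO/.X/.O]-1 (3,0)[../XO/X./OX/.O]-1 (4,0)[../XO/X./.X/OO]-1
p3 X@[O./XO/X./.X/.O]: (0,1)[OX/XO/X./.X/.O]+0 (2,1)[O./XO/XX/.X/.O]+0 (3,0)[O./XO/X./XX/.O]+1* (4,0)[O./XO/X./.X/XO]+0
p4 O@[O./XO/X./XX/.O] terminal -1; root [../.O/X./.X/.O] d6

X winning at [../.O/X./.X/.O]: True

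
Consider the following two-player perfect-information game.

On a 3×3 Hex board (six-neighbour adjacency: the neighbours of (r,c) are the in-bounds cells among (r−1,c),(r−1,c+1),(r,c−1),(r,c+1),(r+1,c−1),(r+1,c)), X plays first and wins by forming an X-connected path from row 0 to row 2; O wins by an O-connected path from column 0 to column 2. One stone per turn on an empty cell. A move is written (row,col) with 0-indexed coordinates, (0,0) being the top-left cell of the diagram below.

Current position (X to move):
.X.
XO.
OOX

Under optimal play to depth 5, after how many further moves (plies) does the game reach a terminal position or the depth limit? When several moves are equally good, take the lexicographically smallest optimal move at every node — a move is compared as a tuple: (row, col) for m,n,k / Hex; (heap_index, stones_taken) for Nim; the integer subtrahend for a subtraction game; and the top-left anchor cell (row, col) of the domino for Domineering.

PV length from [.X./XO./OOX]: 2 plies

ply 1, X at .X./XO./OOX | (0,0)=-1→XX./XO./OOX*; (0,2)=-1→.XX/XO./OOX; (1,2)=-1→.X./XOX/OOX
ply 2, O at XX./XO./OOX | (0,2)=+1→XXO/XO./OOX*; (1,2)=+1→XX./XOO/OOX
ply 3: XXO/XO./OOX is terminal -1 (X); from .X./XO./OOX depth 5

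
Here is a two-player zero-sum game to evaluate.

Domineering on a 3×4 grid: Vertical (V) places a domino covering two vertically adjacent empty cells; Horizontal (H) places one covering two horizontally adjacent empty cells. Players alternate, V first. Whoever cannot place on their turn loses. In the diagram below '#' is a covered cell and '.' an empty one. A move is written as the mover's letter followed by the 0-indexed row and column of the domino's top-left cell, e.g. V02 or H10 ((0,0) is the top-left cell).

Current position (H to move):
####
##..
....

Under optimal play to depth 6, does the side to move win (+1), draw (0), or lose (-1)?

value(####/##../...., H) = +1

[####/##../....] H move#1: H12:+1/####/####/....*, H20:-1/####/##../##.., H21:-1/####/##../.##., H22:+1/####/##../..##
[####/####/....] end (terminal -1, V#2); searched ####/##../.... to 6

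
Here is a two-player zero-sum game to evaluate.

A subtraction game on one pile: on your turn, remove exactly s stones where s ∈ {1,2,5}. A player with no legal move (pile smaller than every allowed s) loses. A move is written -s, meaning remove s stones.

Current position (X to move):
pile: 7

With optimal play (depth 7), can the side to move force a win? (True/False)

p1 X@[7]: -1[6]+1* -2[5]-1 -5[2]-1
p2 O@[6]: -1[5]-1* -2[4]-1 -5[1]-1
p3 X@[5]: -1[4]-1 -2[3]+1* -5[0]+1
p4 O@[3]: -1[2]-1* -2[1]-1
p5 X@[2]: -1[1]-1 -2[0]+1*
p6 O@[0] terminal -1; root [7] d7

X winning at [7]: True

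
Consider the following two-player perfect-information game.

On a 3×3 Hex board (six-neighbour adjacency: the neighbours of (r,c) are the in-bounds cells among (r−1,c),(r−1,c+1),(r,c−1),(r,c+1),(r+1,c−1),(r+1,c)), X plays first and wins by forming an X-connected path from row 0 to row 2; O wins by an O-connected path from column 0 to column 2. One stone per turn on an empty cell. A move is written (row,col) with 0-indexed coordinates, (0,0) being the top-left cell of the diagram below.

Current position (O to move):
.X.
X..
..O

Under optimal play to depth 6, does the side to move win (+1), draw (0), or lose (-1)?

value(.X./X../..O, O) = +1

p1 O@[.X./X../..O]: (0,0)[OX./X../..O]-1 (0,2)[.XO/X../..O]-1 (1,1)[.X./XO./..O]-1 (1,2)[.X./X.O/..O]-1 (2,0)[.X./X../O.O]+1* (2,1)[.X./X../.OO]-1
p2 X@[.X./X../O.O]: (0,0)[XX./X../O.O]-1* (0,2)[.XX/X../O.O]-1 (1,1)[.X./XX./O.O]-1 (1,2)[.X./X.X/O.O]-1 (2,1)[.X./X../OXO]-1
p3 O@[XX./X../O.O]: (0,2)[XXO/X../O.O]+1* (1,1)[XX./XO./O.O]+1 (1,2)[XX./X.O/O.O]+1 (2,1)[XX./X../OOO]+1
p4 X@[XXO/X../O.O]: (1,1)[XXO/XX./O.O]-1* (1,2)[XXO/X.X/O.O]-1 (2,1)[XXO/X../OXO]-1
p5 O@[XXO/XX./O.O]: (1,2)[XXO/XXO/O.O]-1 (2,1)[XXO/XX./OOO]+1*
p6 X@[XXO/XX./OOO] terminal -1; root [.X./X../..O] d6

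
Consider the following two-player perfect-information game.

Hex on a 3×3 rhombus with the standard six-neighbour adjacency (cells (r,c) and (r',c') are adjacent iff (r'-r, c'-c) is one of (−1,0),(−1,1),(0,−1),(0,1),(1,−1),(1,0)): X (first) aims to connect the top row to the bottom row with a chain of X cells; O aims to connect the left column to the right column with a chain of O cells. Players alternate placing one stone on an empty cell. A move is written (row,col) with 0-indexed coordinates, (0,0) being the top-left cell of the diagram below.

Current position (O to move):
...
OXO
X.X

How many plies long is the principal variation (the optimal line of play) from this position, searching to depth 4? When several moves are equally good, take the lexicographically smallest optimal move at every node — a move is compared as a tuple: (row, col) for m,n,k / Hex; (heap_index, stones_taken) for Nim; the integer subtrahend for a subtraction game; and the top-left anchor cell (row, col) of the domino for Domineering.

PV length from [.../OXO/X.X]: 2 plies

p1 O@[.../OXO/X.X]: (0,0)[O../OXO/X.X]-1* (0,1)[.O./OXO/X.X]-1 (0,2)[..O/OXO/X.X]-1 (2,1)[.../OXO/XOX]-1
p2 X@[O../OXO/X.X]: (0,1)[OX./OXO/X.X]+1* (0,2)[O.X/OXO/X.X]+1 (2,1)[O../OXO/XXX]+1
p3 O@[OX./OXO/X.X] terminal -1; root [.../OXO/X.X] d4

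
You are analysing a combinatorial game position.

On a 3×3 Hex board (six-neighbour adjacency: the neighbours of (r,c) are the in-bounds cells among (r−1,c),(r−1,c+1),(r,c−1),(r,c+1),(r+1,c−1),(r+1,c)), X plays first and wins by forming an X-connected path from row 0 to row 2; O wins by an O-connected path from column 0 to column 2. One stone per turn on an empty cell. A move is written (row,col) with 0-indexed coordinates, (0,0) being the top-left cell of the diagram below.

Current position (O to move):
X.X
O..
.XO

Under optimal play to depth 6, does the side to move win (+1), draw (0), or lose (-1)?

value(X.X/O../.XO, O) = -1

ply 1, O at X.X/O../.XO | (0,1)=-1→XOX/O../.XO*; (1,1)=-1→X.X/OO./.XO; (1,2)=-1→X.X/O.O/.XO; (2,0)=-1→X.X/O../OXO
ply 2, X at XOX/O../.XO | (1,1)=+1→XOX/OX./.XO*; (1,2)=+1→XOX/O.X/.XO; (2,0)=+1→XOX/O../XXO
ply 3: XOX/OX./.XO is terminal -1 (O); from X.X/O../.XO depth 6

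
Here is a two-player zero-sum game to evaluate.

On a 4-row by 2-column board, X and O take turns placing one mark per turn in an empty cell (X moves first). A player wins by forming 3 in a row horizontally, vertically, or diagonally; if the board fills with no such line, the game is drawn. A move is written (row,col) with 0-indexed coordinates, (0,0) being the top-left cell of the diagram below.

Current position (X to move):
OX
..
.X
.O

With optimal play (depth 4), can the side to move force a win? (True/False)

X winning at [OX/../.X/.O]: True

p1 X@[OX/../.X/.O]: (1,0)[OX/X./.X/.O]+0 (1,1)[OX/.X/.X/.O]+1* (2,0)[OX/../XX/.O]+0 (3,0)[OX/../.X/XO]+0
p2 O@[OX/.X/.X/.O] terminal -1; root [OX/../.X/.O] d4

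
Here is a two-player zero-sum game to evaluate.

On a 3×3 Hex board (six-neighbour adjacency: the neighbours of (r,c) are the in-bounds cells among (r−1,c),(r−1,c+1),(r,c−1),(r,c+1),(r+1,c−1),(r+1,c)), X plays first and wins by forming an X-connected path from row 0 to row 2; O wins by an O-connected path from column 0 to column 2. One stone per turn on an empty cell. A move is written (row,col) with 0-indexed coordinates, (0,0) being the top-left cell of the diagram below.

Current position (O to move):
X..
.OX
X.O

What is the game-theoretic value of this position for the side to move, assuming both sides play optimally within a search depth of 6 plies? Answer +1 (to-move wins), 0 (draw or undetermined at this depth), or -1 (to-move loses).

value(X../.OX/X.O, O) = +1

p1 O@[X../.OX/X.O]: (0,1)[XO./.OX/X.O]-1 (0,2)[X.O/.OX/X.O]-1 (1,0)[X../OOX/X.O]+1* (2,1)[X../.OX/XOO]-1
p2 X@[X../OOX/X.O]: (0,1)[XX./OOX/X.O]-1* (0,2)[X.X/OOX/X.O]-1 (2,1)[X../OOX/XXO]-1
p3 O@[XX./OOX/X.O]: (0,2)[XXO/OOX/X.O]+1* (2,1)[XX./OOX/XOO]+1
p4 X@[XXO/OOX/X.O] terminal -1; root [X../.OX/X.O] d6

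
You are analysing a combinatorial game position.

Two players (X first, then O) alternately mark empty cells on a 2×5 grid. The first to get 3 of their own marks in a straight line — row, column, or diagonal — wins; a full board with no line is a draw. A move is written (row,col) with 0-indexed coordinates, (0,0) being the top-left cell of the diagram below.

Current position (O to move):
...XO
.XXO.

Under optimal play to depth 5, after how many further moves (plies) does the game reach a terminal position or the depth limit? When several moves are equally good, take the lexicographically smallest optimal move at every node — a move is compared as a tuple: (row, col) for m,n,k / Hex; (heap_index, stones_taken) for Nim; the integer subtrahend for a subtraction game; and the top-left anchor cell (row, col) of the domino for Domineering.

PV length from [...XO/.XXO.]: 5 plies

p1 O@[...XO/.XXO.]: (0,0)[O..XO/.XXO.]-1 (0,1)[.O.XO/.XXO.]-1 (0,2)[..OXO/.XXO.]-1 (1,0)[...XO/OXXO.]+0* (1,4)[...XO/.XXOO]-1
p2 X@[...XO/OXXO.]: (0,0)[X..XO/OXXO.]+0* (0,1)[.X.XO/OXXO.]+0 (0,2)[..XXO/OXXO.]+0 (1,4)[...XO/OXXOX]+0
p3 O@[X..XO/OXXO.]: (0,1)[XO.XO/OXXO.]+0* (0,2)[X.OXO/OXXO.]+0 (1,4)[X..XO/OXXOO]+0
p4 X@[XO.XO/OXXO.]: (0,2)[XOXXO/OXXO.]+0* (1,4)[XO.XO/OXXOX]+0
p5 O@[XOXXO/OXXO.]: (1,4)[XOXXO/OXXOO]+0*
p6 X@[XOXXO/OXXOO] terminal +0; root [...XO/.XXO.] d5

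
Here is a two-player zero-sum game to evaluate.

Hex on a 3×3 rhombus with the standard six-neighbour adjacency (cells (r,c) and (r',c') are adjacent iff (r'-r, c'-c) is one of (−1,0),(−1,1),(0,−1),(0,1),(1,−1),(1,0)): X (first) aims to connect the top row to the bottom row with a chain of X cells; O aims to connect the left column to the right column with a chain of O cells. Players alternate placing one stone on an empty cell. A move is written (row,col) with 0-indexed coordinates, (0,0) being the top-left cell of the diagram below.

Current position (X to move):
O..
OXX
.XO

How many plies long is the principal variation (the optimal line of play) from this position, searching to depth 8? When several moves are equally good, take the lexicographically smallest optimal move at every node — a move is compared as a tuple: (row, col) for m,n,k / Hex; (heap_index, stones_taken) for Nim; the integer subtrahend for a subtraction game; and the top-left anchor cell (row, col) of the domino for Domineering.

PV length from [O../OXX/.XO]: 1 ply

p1 X@[O../OXX/.XO]: (0,1)[OX./OXX/.XO]+1* (0,2)[O.X/OXX/.XO]+1 (2,0)[O../OXX/XXO]+1
p2 O@[OX./OXX/.XO] terminal -1; root [O../OXX/.XO] d8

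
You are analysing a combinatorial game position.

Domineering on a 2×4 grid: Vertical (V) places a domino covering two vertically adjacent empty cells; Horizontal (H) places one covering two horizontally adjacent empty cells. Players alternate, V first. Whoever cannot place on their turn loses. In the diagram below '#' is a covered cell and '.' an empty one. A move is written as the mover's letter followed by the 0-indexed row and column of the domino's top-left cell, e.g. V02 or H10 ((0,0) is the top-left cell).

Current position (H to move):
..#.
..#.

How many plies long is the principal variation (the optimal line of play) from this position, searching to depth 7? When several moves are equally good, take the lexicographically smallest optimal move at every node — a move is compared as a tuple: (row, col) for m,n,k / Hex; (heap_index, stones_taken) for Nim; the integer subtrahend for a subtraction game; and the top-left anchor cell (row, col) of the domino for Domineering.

PV length from [..#./..#.]: 3 plies

[..#./..#.] H move#1: H00:+1/###./..#.*, H10:+1/..#./###.
[###./..#.] V move#2: V03:-1/####/..##*
[####/..##] H move#3: H10:+1/####/####*
[####/####] end (terminal -1, V#4); searched ..#./..#. to 7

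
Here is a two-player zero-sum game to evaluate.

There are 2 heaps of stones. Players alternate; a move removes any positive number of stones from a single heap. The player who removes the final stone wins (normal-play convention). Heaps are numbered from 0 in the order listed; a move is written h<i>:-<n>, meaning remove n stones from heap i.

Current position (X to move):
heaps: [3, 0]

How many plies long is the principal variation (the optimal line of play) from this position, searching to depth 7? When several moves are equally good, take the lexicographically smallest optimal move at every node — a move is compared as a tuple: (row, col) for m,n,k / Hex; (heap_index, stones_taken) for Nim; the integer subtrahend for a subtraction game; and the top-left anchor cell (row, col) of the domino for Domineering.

ply 1, X at (3,0) | h0:-1=-1→(2,0); h0:-2=-1→(1,0); h0:-3=+1→(0,0)*
ply 2: (0,0) is terminal -1 (O); from (3,0) depth 7

PV length from [(3,0)]: 1 ply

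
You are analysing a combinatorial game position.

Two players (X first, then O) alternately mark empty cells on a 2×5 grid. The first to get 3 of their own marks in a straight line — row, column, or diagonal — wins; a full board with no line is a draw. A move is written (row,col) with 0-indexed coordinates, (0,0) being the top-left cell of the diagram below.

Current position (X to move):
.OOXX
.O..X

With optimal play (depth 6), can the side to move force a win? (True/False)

X winning at [.OOXX/.O..X]: False

[.OOXX/.O..X] X move#1: (0,0):-1/XOOXX/.O..X*, (1,0):-1/.OOXX/XO..X, (1,2):-1/.OOXX/.OX.X, (1,3):-1/.OOXX/.O.XX
[XOOXX/.O..X] O move#2: (1,0):+0/XOOXX/OO..X, (1,2):+1/XOOXX/.OO.X*, (1,3):+0/XOOXX/.O.OX
[XOOXX/.OO.X] X move#3: (1,0):-1/XOOXX/XOO.X*, (1,3):-1/XOOXX/.OOXX
[XOOXX/XOO.X] O move#4: (1,3):+1/XOOXX/XOOOX*
[XOOXX/XOOOX] end (terminal -1, X#5); searched .OOXX/.O..X to 6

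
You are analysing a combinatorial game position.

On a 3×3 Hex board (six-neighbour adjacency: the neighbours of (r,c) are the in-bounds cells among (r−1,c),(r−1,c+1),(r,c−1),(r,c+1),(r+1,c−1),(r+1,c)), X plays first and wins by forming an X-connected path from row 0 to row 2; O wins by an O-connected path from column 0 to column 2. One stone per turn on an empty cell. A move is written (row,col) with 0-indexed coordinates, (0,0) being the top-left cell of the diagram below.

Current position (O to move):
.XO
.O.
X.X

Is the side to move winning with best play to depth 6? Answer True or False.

O winning at [.XO/.O./X.X]: True

[.XO/.O./X.X] O move#1: (0,0):-1/OXO/.O./X.X, (1,0):+1/.XO/OO./X.X*, (1,2):-1/.XO/.OO/X.X, (2,1):-1/.XO/.O./XOX
[.XO/OO./X.X] end (terminal -1, X#2); searched .XO/.O./X.X to 6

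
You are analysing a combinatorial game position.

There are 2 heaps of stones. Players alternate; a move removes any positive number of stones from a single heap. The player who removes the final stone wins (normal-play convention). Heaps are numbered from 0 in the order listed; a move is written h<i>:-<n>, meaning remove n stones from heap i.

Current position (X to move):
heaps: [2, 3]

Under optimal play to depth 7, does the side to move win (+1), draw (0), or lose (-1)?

value((2,3), X) = +1

ply 1, X at (2,3) | h0:-1=-1→(1,3); h0:-2=-1→(0,3); h1:-1=+1→(2,2)*; h1:-2=-1→(2,1); h1:-3=-1→(2,0)
ply 2, O at (2,2) | h0:-1=-1→(1,2)*; h0:-2=-1→(0,2); h1:-1=-1→(2,1); h1:-2=-1→(2,0)
ply 3, X at (1,2) | h0:-1=-1→(0,2); h1:-1=+1→(1,1)*; h1:-2=-1→(1,0)
ply 4, O at (1,1) | h0:-1=-1→(0,1)*; h1:-1=-1→(1,0)
ply 5, X at (0,1) | h1:-1=+1→(0,0)*
ply 6: (0,0) is terminal -1 (O); from (2,3) depth 7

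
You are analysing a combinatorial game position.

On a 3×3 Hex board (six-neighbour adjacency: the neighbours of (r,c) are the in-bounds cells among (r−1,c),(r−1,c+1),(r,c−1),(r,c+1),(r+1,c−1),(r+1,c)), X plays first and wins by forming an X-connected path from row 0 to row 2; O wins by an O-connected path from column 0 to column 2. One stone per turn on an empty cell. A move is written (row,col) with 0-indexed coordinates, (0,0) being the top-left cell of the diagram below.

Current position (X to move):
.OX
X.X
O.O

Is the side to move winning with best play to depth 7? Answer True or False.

p1 X@[.OX/X.X/O.O]: (0,0)[XOX/X.X/O.O]-1 (1,1)[.OX/XXX/O.O]-1 (2,1)[.OX/X.X/OXO]+1*
p2 O@[.OX/X.X/OXO] terminal -1; root [.OX/X.X/O.O] d7

X winning at [.OX/X.X/O.O]: True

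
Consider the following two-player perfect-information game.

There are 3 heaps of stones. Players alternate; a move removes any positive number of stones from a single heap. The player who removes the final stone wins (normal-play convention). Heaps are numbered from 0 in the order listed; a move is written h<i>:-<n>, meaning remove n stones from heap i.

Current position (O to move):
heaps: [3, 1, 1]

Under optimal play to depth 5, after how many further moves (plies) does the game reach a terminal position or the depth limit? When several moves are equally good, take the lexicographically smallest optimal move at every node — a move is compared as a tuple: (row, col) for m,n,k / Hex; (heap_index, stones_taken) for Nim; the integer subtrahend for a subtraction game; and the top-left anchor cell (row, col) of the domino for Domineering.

ply 1, O at (3,1,1) | h0:-1=-1→(2,1,1); h0:-2=-1→(1,1,1); h0:-3=+1→(0,1,1)*; h1:-1=-1→(3,0,1); h2:-1=-1→(3,1,0)
ply 2, X at (0,1,1) | h1:-1=-1→(0,0,1)*; h2:-1=-1→(0,1,0)
ply 3, O at (0,0,1) | h2:-1=+1→(0,0,0)*
ply 4: (0,0,0) is terminal -1 (X); from (3,1,1) depth 5

PV length from [(3,1,1)]: 3 plies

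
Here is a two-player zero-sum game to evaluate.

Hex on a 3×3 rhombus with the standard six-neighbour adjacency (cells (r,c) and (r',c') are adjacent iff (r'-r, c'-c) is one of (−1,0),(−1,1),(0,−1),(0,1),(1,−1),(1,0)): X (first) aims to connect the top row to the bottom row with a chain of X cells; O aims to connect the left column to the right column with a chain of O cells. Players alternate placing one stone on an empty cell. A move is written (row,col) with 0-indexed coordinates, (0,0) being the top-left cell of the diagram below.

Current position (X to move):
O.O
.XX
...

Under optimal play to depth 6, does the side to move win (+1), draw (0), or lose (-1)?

p1 X@[O.O/.XX/...]: (0,1)[OXO/.XX/...]+1* (1,0)[O.O/XXX/...]-1 (2,0)[O.O/.XX/X..]-1 (2,1)[O.O/.XX/.X.]-1 (2,2)[O.O/.XX/..X]-1
p2 O@[OXO/.XX/...]: (1,0)[OXO/OXX/...]-1* (2,0)[OXO/.XX/O..]-1 (2,1)[OXO/.XX/.O.]-1 (2,2)[OXO/.XX/..O]-1
p3 X@[OXO/OXX/...]: (2,0)[OXO/OXX/X..]+1* (2,1)[OXO/OXX/.X.]+1 (2,2)[OXO/OXX/..X]+1
p4 O@[OXO/OXX/X..] terminal -1; root [O.O/.XX/...] d6

value(O.O/.XX/..., X) = +1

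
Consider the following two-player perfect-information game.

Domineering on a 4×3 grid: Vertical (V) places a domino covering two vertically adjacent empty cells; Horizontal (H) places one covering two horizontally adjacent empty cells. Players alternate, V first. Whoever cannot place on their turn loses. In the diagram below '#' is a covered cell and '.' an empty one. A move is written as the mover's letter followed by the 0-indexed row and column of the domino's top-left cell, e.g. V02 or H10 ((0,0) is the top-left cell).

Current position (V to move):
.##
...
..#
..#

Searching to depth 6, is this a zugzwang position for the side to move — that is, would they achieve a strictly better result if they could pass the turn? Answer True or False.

p1 V@[.##/.../..#/..#]: V00[###/#../..#/..#]-1 V10[.##/#../#.#/..#]+1* V11[.##/.#./.##/..#]+1 V20[.##/.../#.#/#.#]+1 V21[.##/.../.##/.##]+1
p2 H@[.##/#../#.#/..#]: H11[.##/###/#.#/..#]-1* H30[.##/#../#.#/###]-1
p3 V@[.##/###/#.#/..#]: V21[.##/###/###/.##]+1*
p4 H@[.##/###/###/.##] terminal -1; root [.##/.../..#/..#] d6
if V skipped the turn, H would face:
~ p1 H@[.##/.../..#/..#]: H10[.##/##./..#/..#]-1 H11[.##/.##/..#/..#]-1 H20[.##/.../###/..#]+1* H30[.##/.../..#/###]-1
~ p2 V@[.##/.../###/..#]: V00[###/#../###/..#]-1*
~ p3 H@[###/#../###/..#]: H11[###/###/###/..#]+1* H30[###/#../###/###]+1
~ p4 V@[###/###/###/..#] terminal -1; root [.##/.../..#/..#] d6
compare (V): move=+1 vs pass=-1

zugzwang(.##/.../..#/..#, V) = False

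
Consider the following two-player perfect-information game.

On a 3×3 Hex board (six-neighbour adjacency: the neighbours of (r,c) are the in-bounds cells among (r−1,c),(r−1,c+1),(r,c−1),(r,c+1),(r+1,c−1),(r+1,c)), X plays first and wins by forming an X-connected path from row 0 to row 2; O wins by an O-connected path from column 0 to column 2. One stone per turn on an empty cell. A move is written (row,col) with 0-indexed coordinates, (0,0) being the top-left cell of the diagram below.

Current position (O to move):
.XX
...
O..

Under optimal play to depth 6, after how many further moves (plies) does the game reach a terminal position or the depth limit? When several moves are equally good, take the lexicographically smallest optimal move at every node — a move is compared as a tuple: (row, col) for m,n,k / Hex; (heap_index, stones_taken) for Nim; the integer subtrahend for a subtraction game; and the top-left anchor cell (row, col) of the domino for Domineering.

[.XX/.../O..] O move#1: (0,0):-1/OXX/.../O.., (1,0):-1/.XX/O../O.., (1,1):-1/.XX/.O./O.., (1,2):+1/.XX/..O/O..*, (2,1):+1/.XX/.../OO., (2,2):-1/.XX/.../O.O
[.XX/..O/O..] X move#2: (0,0):-1/XXX/..O/O..*, (1,0):-1/.XX/X.O/O.., (1,1):-1/.XX/.XO/O.., (2,1):-1/.XX/..O/OX., (2,2):-1/.XX/..O/O.X
[XXX/..O/O..] O move#3: (1,0):+1/XXX/O.O/O..*, (1,1):+1/XXX/.OO/O.., (2,1):+1/XXX/..O/OO., (2,2):+1/XXX/..O/O.O
[XXX/O.O/O..] X move#4: (1,1):-1/XXX/OXO/O..*, (2,1):-1/XXX/O.O/OX., (2,2):-1/XXX/O.O/O.X
[XXX/OXO/O..] O move#5: (2,1):+1/XXX/OXO/OO.*, (2,2):-1/XXX/OXO/O.O
[XXX/OXO/OO.] end (terminal -1, X#6); searched .XX/.../O.. to 6

PV length from [.XX/.../O..]: 5 plies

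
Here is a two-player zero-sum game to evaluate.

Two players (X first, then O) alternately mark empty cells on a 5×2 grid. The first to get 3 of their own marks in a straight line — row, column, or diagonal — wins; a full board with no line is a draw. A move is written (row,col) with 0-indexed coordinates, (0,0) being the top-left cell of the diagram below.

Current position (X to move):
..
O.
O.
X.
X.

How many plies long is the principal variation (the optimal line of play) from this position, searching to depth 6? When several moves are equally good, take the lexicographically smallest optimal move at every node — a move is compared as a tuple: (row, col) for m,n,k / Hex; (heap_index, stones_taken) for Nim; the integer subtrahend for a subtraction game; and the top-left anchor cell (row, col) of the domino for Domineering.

[../O./O./X./X.] X move#1: (0,0):+0/X./O./O./X./X.*, (0,1):-1/.X/O./O./X./X., (1,1):-1/../OX/O./X./X., (2,1):-1/../O./OX/X./X., (3,1):-1/../O./O./XX/X., (4,1):-1/../O./O./X./XX
[X./O./O./X./X.] O move#2: (0,1):+0/XO/O./O./X./X.*, (1,1):+0/X./OO/O./X./X., (2,1):+0/X./O./OO/X./X., (3,1):+0/X./O./O./XO/X., (4,1):+0/X./O./O./X./XO
[XO/O./O./X./X.] X move#3: (1,1):+0/XO/OX/O./X./X.*, (2,1):+0/XO/O./OX/X./X., (3,1):+0/XO/O./O./XX/X., (4,1):+0/XO/O./O./X./XX
[XO/OX/O./X./X.] O move#4: (2,1):+0/XO/OX/OO/X./X.*, (3,1):+0/XO/OX/O./XO/X., (4,1):+0/XO/OX/O./X./XO
[XO/OX/OO/X./X.] X move#5: (3,1):+0/XO/OX/OO/XX/X.*, (4,1):+0/XO/OX/OO/X./XX
[XO/OX/OO/XX/X.] O move#6: (4,1):+0/XO/OX/OO/XX/XO*
[XO/OX/OO/XX/XO] end (terminal +0, X#7); searched ../O./O./X./X. to 6

PV length from [../O./O./X./X.]: 6 plies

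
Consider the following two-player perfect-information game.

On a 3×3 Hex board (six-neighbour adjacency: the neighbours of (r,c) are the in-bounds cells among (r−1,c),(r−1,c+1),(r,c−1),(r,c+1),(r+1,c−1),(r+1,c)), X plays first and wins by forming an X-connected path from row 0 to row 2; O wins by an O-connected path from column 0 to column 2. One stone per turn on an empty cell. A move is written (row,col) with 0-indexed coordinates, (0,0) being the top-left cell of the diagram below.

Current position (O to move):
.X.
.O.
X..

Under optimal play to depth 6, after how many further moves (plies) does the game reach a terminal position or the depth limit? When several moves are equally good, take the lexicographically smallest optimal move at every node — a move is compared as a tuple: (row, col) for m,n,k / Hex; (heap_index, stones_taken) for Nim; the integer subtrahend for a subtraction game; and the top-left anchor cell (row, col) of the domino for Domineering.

PV length from [.X./.O./X..]: 3 plies

ply 1, O at .X./.O./X.. | (0,0)=-1→OX./.O./X..; (0,2)=-1→.XO/.O./X..; (1,0)=+1→.X./OO./X..*; (1,2)=-1→.X./.OO/X..; (2,1)=-1→.X./.O./XO.; (2,2)=-1→.X./.O./X.O
ply 2, X at .X./OO./X.. | (0,0)=-1→XX./OO./X..*; (0,2)=-1→.XX/OO./X..; (1,2)=-1→.X./OOX/X..; (2,1)=-1→.X./OO./XX.; (2,2)=-1→.X./OO./X.X
ply 3, O at XX./OO./X.. | (0,2)=+1→XXO/OO./X..*; (1,2)=+1→XX./OOO/X..; (2,1)=+1→XX./OO./XO.; (2,2)=+1→XX./OO./X.O
ply 4: XXO/OO./X.. is terminal -1 (X); from .X./.O./X.. depth 6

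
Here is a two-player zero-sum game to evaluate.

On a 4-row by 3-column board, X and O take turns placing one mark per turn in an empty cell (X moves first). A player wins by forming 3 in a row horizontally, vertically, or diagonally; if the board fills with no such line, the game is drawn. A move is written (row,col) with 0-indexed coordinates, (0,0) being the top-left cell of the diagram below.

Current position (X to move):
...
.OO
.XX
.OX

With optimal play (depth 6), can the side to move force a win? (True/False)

X winning at [.../.OO/.XX/.OX]: True

[.../.OO/.XX/.OX] X move#1: (0,0):-1/X../.OO/.XX/.OX, (0,1):-1/.X./.OO/.XX/.OX, (0,2):-1/..X/.OO/.XX/.OX, (1,0):+1/.../XOO/.XX/.OX*, (2,0):+1/.../.OO/XXX/.OX, (3,0):-1/.../.OO/.XX/XOX
[.../XOO/.XX/.OX] end (terminal -1, O#2); searched .../.OO/.XX/.OX to 6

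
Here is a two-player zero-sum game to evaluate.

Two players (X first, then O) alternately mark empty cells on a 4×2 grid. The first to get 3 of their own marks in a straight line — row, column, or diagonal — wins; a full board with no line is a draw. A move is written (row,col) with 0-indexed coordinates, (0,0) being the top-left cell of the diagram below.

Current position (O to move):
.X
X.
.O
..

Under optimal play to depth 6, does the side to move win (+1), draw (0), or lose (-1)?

value(.X/X./.O/.., O) = 0

ply 1, O at .X/X./.O/.. | (0,0)=+0→OX/X./.O/..*; (1,1)=+0→.X/XO/.O/..; (2,0)=+0→.X/X./OO/..; (3,0)=+0→.X/X./.O/O.; (3,1)=+0→.X/X./.O/.O
ply 2, X at OX/X./.O/.. | (1,1)=+0→OX/XX/.O/..*; (2,0)=+0→OX/X./XO/..; (3,0)=+0→OX/X./.O/X.; (3,1)=+0→OX/X./.O/.X
ply 3, O at OX/XX/.O/.. | (2,0)=+0→OX/XX/OO/..*; (3,0)=+0→OX/XX/.O/O.; (3,1)=+0→OX/XX/.O/.O
ply 4, X at OX/XX/OO/.. | (3,0)=+0→OX/XX/OO/X.*; (3,1)=+0→OX/XX/OO/.X
ply 5, O at OX/XX/OO/X. | (3,1)=+0→OX/XX/OO/XO*
ply 6: OX/XX/OO/XO is terminal +0 (X); from .X/X./.O/.. depth 6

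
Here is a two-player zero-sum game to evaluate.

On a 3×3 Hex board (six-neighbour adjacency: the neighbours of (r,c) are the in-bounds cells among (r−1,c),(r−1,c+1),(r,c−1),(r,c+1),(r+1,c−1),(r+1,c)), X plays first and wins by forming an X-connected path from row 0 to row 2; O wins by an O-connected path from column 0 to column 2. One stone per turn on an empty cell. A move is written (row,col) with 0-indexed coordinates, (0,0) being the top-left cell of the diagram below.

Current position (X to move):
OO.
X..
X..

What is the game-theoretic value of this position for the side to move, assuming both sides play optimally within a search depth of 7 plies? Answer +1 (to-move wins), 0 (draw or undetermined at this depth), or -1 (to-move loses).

[OO./X../X..] X move#1: (0,2):+1/OOX/X../X..*, (1,1):-1/OO./XX./X.., (1,2):-1/OO./X.X/X.., (2,1):-1/OO./X../XX., (2,2):-1/OO./X../X.X
[OOX/X../X..] O move#2: (1,1):-1/OOX/XO./X..*, (1,2):-1/OOX/X.O/X.., (2,1):-1/OOX/X../XO., (2,2):-1/OOX/X../X.O
[OOX/XO./X..] X move#3: (1,2):+1/OOX/XOX/X..*, (2,1):-1/OOX/XO./XX., (2,2):-1/OOX/XO./X.X
[OOX/XOX/X..] O move#4: (2,1):-1/OOX/XOX/XO.*, (2,2):-1/OOX/XOX/X.O
[OOX/XOX/XO.] X move#5: (2,2):+1/OOX/XOX/XOX*
[OOX/XOX/XOX] end (terminal -1, O#6); searched OO./X../X.. to 7

value(OO./X../X.., X) = +1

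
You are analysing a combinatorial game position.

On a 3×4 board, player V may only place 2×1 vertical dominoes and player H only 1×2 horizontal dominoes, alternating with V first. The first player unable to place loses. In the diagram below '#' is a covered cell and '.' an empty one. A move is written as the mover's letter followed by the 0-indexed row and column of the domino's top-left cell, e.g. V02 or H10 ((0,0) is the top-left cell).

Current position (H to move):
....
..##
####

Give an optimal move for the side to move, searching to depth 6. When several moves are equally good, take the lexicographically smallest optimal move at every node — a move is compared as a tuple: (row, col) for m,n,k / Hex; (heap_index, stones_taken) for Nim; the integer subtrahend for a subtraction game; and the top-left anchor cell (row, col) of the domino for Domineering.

H's best at [..../..##/####]: H00

[..../..##/####] H move#1: H00:+1/##../..##/####*, H01:-1/.##./..##/####, H02:-1/..##/..##/####, H10:+1/..../####/####
[##../..##/####] end (terminal -1, V#2); searched ..../..##/#### to 6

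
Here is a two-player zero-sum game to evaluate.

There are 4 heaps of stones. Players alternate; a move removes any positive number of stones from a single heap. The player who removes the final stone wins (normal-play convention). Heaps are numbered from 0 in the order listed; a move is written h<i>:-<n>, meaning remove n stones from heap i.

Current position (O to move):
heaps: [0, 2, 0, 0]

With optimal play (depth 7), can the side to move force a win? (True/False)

ply 1, O at (0,2,0,0) | h1:-1=-1→(0,1,0,0); h1:-2=+1→(0,0,0,0)*
ply 2: (0,0,0,0) is terminal -1 (X); from (0,2,0,0) depth 7

O winning at [(0,2,0,0)]: True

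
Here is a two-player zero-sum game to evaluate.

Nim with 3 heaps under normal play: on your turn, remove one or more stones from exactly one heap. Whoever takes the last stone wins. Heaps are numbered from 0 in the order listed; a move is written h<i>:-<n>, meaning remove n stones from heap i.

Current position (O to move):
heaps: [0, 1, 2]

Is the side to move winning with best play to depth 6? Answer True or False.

O winning at [(0,1,2)]: True

[(0,1,2)] O move#1: h1:-1:-1/(0,0,2), h2:-1:+1/(0,1,1)*, h2:-2:-1/(0,1,0)
[(0,1,1)] X move#2: h1:-1:-1/(0,0,1)*, h2:-1:-1/(0,1,0)
[(0,0,1)] O move#3: h2:-1:+1/(0,0,0)*
[(0,0,0)] end (terminal -1, X#4); searched (0,1,2) to 6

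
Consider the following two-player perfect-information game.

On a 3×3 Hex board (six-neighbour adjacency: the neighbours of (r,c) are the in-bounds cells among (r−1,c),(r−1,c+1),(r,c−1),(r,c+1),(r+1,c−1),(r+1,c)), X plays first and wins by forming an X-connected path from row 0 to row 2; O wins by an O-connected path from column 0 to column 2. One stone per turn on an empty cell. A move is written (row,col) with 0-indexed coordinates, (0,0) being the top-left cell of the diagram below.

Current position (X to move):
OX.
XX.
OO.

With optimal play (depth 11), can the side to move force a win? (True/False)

p1 X@[OX./XX./OO.]: (0,2)[OXX/XX./OO.]-1* (1,2)[OX./XXX/OO.]-1 (2,2)[OX./XX./OOX]-1
p2 O@[OXX/XX./OO.]: (1,2)[OXX/XXO/OO.]+1* (2,2)[OXX/XX./OOO]+1
p3 X@[OXX/XXO/OO.] terminal -1; root [OX./XX./OO.] d11

X winning at [OX./XX./OO.]: False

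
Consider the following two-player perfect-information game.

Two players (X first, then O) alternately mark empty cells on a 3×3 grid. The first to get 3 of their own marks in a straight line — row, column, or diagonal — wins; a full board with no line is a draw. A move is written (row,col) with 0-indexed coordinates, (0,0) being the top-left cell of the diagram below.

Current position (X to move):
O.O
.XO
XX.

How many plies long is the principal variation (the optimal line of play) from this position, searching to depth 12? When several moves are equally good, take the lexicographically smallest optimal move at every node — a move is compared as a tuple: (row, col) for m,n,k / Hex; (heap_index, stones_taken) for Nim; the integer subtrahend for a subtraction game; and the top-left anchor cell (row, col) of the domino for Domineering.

ply 1, X at O.O/.XO/XX. | (0,1)=+1→OXO/.XO/XX.*; (1,0)=-1→O.O/XXO/XX.; (2,2)=+1→O.O/.XO/XXX
ply 2: OXO/.XO/XX. is terminal -1 (O); from O.O/.XO/XX. depth 12

PV length from [O.O/.XO/XX.]: 1 ply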